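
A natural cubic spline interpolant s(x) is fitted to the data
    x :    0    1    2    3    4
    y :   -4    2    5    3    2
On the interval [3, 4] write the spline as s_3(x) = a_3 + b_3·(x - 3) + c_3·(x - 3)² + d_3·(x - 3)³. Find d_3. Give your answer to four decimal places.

Write M_i for s''(x_i). With h_i = 1, 1, 1, 1 and divided differences Δ_i = 6, 3, -2, -1, the continuity of s' gives the tridiagonal system
  1·M_0 + 4·M_1 + 1·M_2 = 6(Δ_1 - Δ_0) = -18
  1·M_1 + 4·M_2 + 1·M_3 = 6(Δ_2 - Δ_1) = -30
  1·M_2 + 4·M_3 + 1·M_4 = 6(Δ_3 - Δ_2) = 6
Natural end conditions: M_0 = M_4 = 0.
Forward elimination and back-substitution give M_0 = 0, M_1 = -18/7, M_2 = -54/7, M_3 = 24/7, M_4 = 0.
On [3, 4], with s_3(x) = a_3 + b_3·(x - 3) + c_3·(x - 3)² + d_3·(x - 3)³: c_3 = M_3/2 = 12/7, d_3 = (M_4 - M_3)/(6h_3) = -4/7, b_3 = Δ_3 - h_3(2M_3 + M_4)/6 = -15/7.

-0.5714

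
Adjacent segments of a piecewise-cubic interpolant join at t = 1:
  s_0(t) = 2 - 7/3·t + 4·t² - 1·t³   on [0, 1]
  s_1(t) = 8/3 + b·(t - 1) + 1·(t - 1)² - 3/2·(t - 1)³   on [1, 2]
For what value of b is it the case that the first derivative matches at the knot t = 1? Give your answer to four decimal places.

s_0'(t) = -7/3 + 8·t - 3·t², so s_0'(1) = 8/3. On the right, s_1'(1) = b, so b = 8/3.

2.6667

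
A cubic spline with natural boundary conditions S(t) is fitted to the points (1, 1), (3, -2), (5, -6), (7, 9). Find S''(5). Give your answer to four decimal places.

7.7000

Put σ_i = S'' at the i-th knot. Here h = (2, 2, 2) and Δ = (-3/2, -2, 15/2), so the interior equations h_(i-1)·σ_(i-1) + 2(h_(i-1)+h_i)·σ_i + h_i·σ_(i+1) = 6(Δ_i − Δ_(i-1)) read
  2·σ_0 + 8·σ_1 + 2·σ_2 = 6(Δ_1 - Δ_0) = -3
  2·σ_1 + 8·σ_2 + 2·σ_3 = 6(Δ_2 - Δ_1) = 57
Natural end conditions: σ_0 = σ_3 = 0.
Solving: σ_0 = 0, σ_1 = -23/10, σ_2 = 77/10, σ_3 = 0.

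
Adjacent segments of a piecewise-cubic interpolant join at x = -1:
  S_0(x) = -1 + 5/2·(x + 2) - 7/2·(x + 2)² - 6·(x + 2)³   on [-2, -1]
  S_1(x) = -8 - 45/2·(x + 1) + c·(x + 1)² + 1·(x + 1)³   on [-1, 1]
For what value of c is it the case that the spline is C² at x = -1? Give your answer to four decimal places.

S_0''(x) = -7 - 36·(x + 2), so S_0''(-1) = -43. On the right, S_1''(-1) = 2c, so c = -43/2.

-21.5000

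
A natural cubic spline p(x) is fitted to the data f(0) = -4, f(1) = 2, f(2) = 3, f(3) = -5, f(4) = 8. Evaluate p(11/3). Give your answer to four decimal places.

1.8360

Write σ_i for p''(x_i). With h_i = 1, 1, 1, 1 and divided differences Δ_i = 6, 1, -8, 13, the continuity of p' gives the tridiagonal system
  1·σ_0 + 4·σ_1 + 1·σ_2 = 6(Δ_1 - Δ_0) = -30
  1·σ_1 + 4·σ_2 + 1·σ_3 = 6(Δ_2 - Δ_1) = -54
  1·σ_2 + 4·σ_3 + 1·σ_4 = 6(Δ_3 - Δ_2) = 126
Natural end conditions: σ_0 = σ_4 = 0.
Forward elimination and back-substitution give σ_0 = 0, σ_1 = -27/14, σ_2 = -156/7, σ_3 = 519/14, σ_4 = 0.
On [3, 4], p(x) = -5 + 9/14·(x - 3) + 519/28·(x - 3)² - 173/28·(x - 3)³.
With (x - 3) = 2/3: p(11/3) = 347/189.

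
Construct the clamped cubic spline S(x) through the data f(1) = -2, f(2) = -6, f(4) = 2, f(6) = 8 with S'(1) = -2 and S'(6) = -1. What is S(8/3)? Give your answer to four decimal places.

With m_i denoting the second derivative at x_i, h_i = 1, 2, 2, and Δ_i = (y_(i+1) − y_i)/h_i = -4, 4, 3:
  1·m_0 + 6·m_1 + 2·m_2 = 6(Δ_1 - Δ_0) = 48
  2·m_1 + 8·m_2 + 2·m_3 = 6(Δ_2 - Δ_1) = -6
Clamped end conditions give two more equations: 2h_0·m_0 + h_0·m_1 = 6(Δ_0 - S'(1)) = -12 and h_2·m_2 + 2h_2·m_3 = 6(S'(6) - Δ_2) = -24.
Solving the tridiagonal system: m_0 = -260/23, m_1 = 244/23, m_2 = -50/23, m_3 = -113/23.
On [2, 4], S(x) = -6 - 54/23·(x - 2) + 122/23·(x - 2)² - 49/46·(x - 2)³.
With (x - 2) = 2/3: S(8/3) = -3430/621.

-5.5233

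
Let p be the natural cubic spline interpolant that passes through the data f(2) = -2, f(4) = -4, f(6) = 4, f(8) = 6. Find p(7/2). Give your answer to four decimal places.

-4.5063

Put σ_i = p'' at the i-th knot. Here h = (2, 2, 2) and Δ = (-1, 4, 1), so the interior equations h_(i-1)·σ_(i-1) + 2(h_(i-1)+h_i)·σ_i + h_i·σ_(i+1) = 6(Δ_i − Δ_(i-1)) read
  2·σ_0 + 8·σ_1 + 2·σ_2 = 6(Δ_1 - Δ_0) = 30
  2·σ_1 + 8·σ_2 + 2·σ_3 = 6(Δ_2 - Δ_1) = -18
Natural end conditions: σ_0 = σ_3 = 0.
Forward elimination and back-substitution give σ_0 = 0, σ_1 = 23/5, σ_2 = -17/5, σ_3 = 0.
On [2, 4], p(x) = -2 - 38/15·(x - 2) + 0·(x - 2)² + 23/60·(x - 2)³.
With (x - 2) = 3/2: p(7/2) = -721/160.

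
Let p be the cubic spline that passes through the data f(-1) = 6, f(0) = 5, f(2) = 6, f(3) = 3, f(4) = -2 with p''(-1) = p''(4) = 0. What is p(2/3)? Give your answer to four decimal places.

5.4390

Let M_i = p''(x_i). Step sizes h_i = 1, 2, 1, 1; slopes of the chords Δ_i = (y_(i+1) - y_i)/h_i = -1, 1/2, -3, -5.
  1·M_0 + 6·M_1 + 2·M_2 = 6(Δ_1 - Δ_0) = 9
  2·M_1 + 6·M_2 + 1·M_3 = 6(Δ_2 - Δ_1) = -21
  1·M_2 + 4·M_3 + 1·M_4 = 6(Δ_3 - Δ_2) = -12
Natural end conditions: M_0 = M_4 = 0.
Hence M_0 = 0, M_1 = 351/122, M_2 = -252/61, M_3 = -120/61, M_4 = 0.
On [0, 2], p(x) = 5 - 5/122·x + 351/244·x² - 285/488·x³.
With x = 2/3: p(2/3) = 2986/549.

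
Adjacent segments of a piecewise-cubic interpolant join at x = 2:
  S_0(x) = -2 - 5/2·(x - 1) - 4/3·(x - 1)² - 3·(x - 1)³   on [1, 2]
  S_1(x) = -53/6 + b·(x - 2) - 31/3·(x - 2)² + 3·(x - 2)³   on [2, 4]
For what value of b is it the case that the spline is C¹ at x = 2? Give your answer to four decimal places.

-14.1667

S_0'(x) = -5/2 - 8/3·(x - 1) - 9·(x - 1)², so S_0'(2) = -85/6. On the right, S_1'(2) = b, so b = -85/6.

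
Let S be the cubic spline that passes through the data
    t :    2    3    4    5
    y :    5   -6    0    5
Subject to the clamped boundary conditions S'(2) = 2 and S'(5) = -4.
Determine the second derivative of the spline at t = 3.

Let M_i = S''(x_i). Step sizes h_i = 1, 1, 1; slopes of the chords Δ_i = (y_(i+1) - y_i)/h_i = -11, 6, 5.
  1·M_0 + 4·M_1 + 1·M_2 = 6(Δ_1 - Δ_0) = 102
  1·M_1 + 4·M_2 + 1·M_3 = 6(Δ_2 - Δ_1) = -6
Clamped end conditions give two more equations: 2h_0·M_0 + h_0·M_1 = 6(Δ_0 - S'(2)) = -78 and h_2·M_2 + 2h_2·M_3 = 6(S'(5) - Δ_2) = -54.
Forward elimination and back-substitution give M_0 = -60, M_1 = 42, M_2 = -6, M_3 = -24.

42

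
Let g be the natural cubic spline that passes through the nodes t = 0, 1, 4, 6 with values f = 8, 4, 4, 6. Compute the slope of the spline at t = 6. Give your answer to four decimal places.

Put m_i = g'' at the i-th knot. Here h = (1, 3, 2) and Δ = (-4, 0, 1), so the interior equations h_(i-1)·m_(i-1) + 2(h_(i-1)+h_i)·m_i + h_i·m_(i+1) = 6(Δ_i − Δ_(i-1)) read
  1·m_0 + 8·m_1 + 3·m_2 = 6(Δ_1 - Δ_0) = 24
  3·m_1 + 10·m_2 + 2·m_3 = 6(Δ_2 - Δ_1) = 6
Natural end conditions: m_0 = m_3 = 0.
Hence m_0 = 0, m_1 = 222/71, m_2 = -24/71, m_3 = 0.
On [4, 6], g'(t) = b_2 + 2c_2·(t - 4) + 3d_2·(t - 4)² with b_2 = Δ_2 - h_2(2m_2 + m_3)/6 = 87/71, c_2 = m_2/2 = -12/71, d_2 = (m_3 - m_2)/(6h_2) = 2/71. So g'(6) = 63/71.

0.8873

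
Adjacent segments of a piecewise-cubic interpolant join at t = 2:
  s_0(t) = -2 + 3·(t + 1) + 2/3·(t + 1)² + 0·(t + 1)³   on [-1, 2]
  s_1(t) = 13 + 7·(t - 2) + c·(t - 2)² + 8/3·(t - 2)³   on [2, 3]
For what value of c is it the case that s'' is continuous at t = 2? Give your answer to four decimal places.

0.6667

s_0''(t) = 4/3 + 0·(t + 1), so s_0''(2) = 4/3. On the right, s_1''(2) = 2c, so c = 2/3.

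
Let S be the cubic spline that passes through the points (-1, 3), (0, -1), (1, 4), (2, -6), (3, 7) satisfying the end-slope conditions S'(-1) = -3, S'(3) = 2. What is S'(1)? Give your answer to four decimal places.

Put M_i = S'' at the i-th knot. Here h = (1, 1, 1, 1) and Δ = (-4, 5, -10, 13), so the interior equations h_(i-1)·M_(i-1) + 2(h_(i-1)+h_i)·M_i + h_i·M_(i+1) = 6(Δ_i − Δ_(i-1)) read
  1·M_0 + 4·M_1 + 1·M_2 = 6(Δ_1 - Δ_0) = 54
  1·M_1 + 4·M_2 + 1·M_3 = 6(Δ_2 - Δ_1) = -90
  1·M_2 + 4·M_3 + 1·M_4 = 6(Δ_3 - Δ_2) = 138
Clamped end conditions give two more equations: 2h_0·M_0 + h_0·M_1 = 6(Δ_0 - S'(-1)) = -6 and h_3·M_3 + 2h_3·M_4 = 6(S'(3) - Δ_3) = -66.
Forward elimination and back-substitution give M_0 = -493/28, M_1 = 409/14, M_2 = -181/4, M_3 = 865/14, M_4 = -1789/28.
On [1, 2], S'(t) = b_2 + 2c_2·(t - 1) + 3d_2·(t - 1)² with b_2 = Δ_2 - h_2(2M_2 + M_3)/6 = -73/14, c_2 = M_2/2 = -181/8, d_2 = (M_3 - M_2)/(6h_2) = 999/56. So S'(1) = -73/14.

-5.2143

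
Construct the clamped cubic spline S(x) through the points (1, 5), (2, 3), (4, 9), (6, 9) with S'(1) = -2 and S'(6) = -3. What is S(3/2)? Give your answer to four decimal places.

3.7935

Write σ_i for S''(x_i). With h_i = 1, 2, 2 and divided differences Δ_i = -2, 3, 0, the continuity of S' gives the tridiagonal system
  1·σ_0 + 6·σ_1 + 2·σ_2 = 6(Δ_1 - Δ_0) = 30
  2·σ_1 + 8·σ_2 + 2·σ_3 = 6(Δ_2 - Δ_1) = -18
Clamped end conditions give two more equations: 2h_0·σ_0 + h_0·σ_1 = 6(Δ_0 - S'(1)) = 0 and h_2·σ_2 + 2h_2·σ_3 = 6(S'(6) - Δ_2) = -18.
Forward elimination and back-substitution give σ_0 = -76/23, σ_1 = 152/23, σ_2 = -73/23, σ_3 = -67/23.
On [1, 2], S(x) = 5 - 2·(x - 1) - 38/23·(x - 1)² + 38/23·(x - 1)³.
With (x - 1) = 1/2: S(3/2) = 349/92.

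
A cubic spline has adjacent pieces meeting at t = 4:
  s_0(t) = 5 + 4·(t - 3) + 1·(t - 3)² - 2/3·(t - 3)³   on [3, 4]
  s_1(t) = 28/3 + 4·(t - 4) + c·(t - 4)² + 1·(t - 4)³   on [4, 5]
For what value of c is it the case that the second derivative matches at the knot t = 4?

s_0''(t) = 2 - 4·(t - 3), so s_0''(4) = -2. On the right, s_1''(4) = 2c, so c = -1.

-1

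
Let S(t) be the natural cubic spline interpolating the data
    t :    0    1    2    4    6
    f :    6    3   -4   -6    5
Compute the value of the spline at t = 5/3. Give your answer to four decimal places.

With m_i denoting the second derivative at x_i, h_i = 1, 1, 2, 2, and Δ_i = (y_(i+1) − y_i)/h_i = -3, -7, -1, 11/2:
  1·m_0 + 4·m_1 + 1·m_2 = 6(Δ_1 - Δ_0) = -24
  1·m_1 + 6·m_2 + 2·m_3 = 6(Δ_2 - Δ_1) = 36
  2·m_2 + 8·m_3 + 2·m_4 = 6(Δ_3 - Δ_2) = 39
Natural end conditions: m_0 = m_4 = 0.
Solving the tridiagonal system: m_0 = 0, m_1 = -211/28, m_2 = 43/7, m_3 = 187/56, m_4 = 0.
On [1, 2], S(t) = 3 - 463/84·(t - 1) - 211/56·(t - 1)² + 383/168·(t - 1)³.
With (t - 1) = 2/3: S(5/3) = -949/567.

-1.6737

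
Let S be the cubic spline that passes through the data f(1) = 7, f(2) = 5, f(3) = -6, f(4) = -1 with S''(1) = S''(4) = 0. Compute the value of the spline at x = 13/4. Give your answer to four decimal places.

-6.3469

With σ_i denoting the second derivative at x_i, h_i = 1, 1, 1, and Δ_i = (y_(i+1) − y_i)/h_i = -2, -11, 5:
  1·σ_0 + 4·σ_1 + 1·σ_2 = 6(Δ_1 - Δ_0) = -54
  1·σ_1 + 4·σ_2 + 1·σ_3 = 6(Δ_2 - Δ_1) = 96
Natural end conditions: σ_0 = σ_3 = 0.
Solving: σ_0 = 0, σ_1 = -104/5, σ_2 = 146/5, σ_3 = 0.
On [3, 4], S(x) = -6 - 71/15·(x - 3) + 73/5·(x - 3)² - 73/15·(x - 3)³.
With (x - 3) = 1/4: S(13/4) = -2031/320.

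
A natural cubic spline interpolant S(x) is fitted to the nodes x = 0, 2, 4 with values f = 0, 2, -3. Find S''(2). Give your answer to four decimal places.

-2.6250

Let m_i = S''(x_i). Step sizes h_i = 2, 2; slopes of the chords Δ_i = (y_(i+1) - y_i)/h_i = 1, -5/2.
  2·m_0 + 8·m_1 + 2·m_2 = 6(Δ_1 - Δ_0) = -21
Natural end conditions: m_0 = m_2 = 0.
Forward elimination and back-substitution give m_0 = 0, m_1 = -21/8, m_2 = 0.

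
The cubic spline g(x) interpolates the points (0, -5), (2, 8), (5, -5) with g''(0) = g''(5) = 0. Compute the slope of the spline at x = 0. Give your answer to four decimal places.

Write M_i for g''(x_i). With h_i = 2, 3 and divided differences Δ_i = 13/2, -13/3, the continuity of g' gives the tridiagonal system
  2·M_0 + 10·M_1 + 3·M_2 = 6(Δ_1 - Δ_0) = -65
Natural end conditions: M_0 = M_2 = 0.
Hence M_0 = 0, M_1 = -13/2, M_2 = 0.
On [0, 2], g'(x) = b_0 + 2c_0·x + 3d_0·x² with b_0 = Δ_0 - h_0(2M_0 + M_1)/6 = 26/3, c_0 = M_0/2 = 0, d_0 = (M_1 - M_0)/(6h_0) = -13/24. So g'(0) = 26/3.

8.6667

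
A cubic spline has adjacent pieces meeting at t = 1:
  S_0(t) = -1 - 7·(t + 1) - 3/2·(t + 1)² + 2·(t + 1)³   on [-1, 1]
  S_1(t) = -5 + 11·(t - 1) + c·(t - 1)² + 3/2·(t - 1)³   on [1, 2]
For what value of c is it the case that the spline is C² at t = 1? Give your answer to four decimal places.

10.5000

S_0''(t) = -3 + 12·(t + 1), so S_0''(1) = 21. On the right, S_1''(1) = 2c, so c = 21/2.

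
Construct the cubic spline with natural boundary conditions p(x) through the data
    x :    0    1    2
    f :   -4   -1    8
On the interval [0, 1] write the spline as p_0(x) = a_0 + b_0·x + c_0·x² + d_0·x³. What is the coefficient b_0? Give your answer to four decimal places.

With m_i denoting the second derivative at x_i, h_i = 1, 1, and Δ_i = (y_(i+1) − y_i)/h_i = 3, 9:
  1·m_0 + 4·m_1 + 1·m_2 = 6(Δ_1 - Δ_0) = 36
Natural end conditions: m_0 = m_2 = 0.
Hence m_0 = 0, m_1 = 9, m_2 = 0.
On [0, 1], with p_0(x) = a_0 + b_0·x + c_0·x² + d_0·x³: c_0 = m_0/2 = 0, d_0 = (m_1 - m_0)/(6h_0) = 3/2, b_0 = Δ_0 - h_0(2m_0 + m_1)/6 = 3/2.

1.5000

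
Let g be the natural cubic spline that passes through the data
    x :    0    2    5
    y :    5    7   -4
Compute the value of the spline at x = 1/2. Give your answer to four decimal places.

5.9375

Put m_i = g'' at the i-th knot. Here h = (2, 3) and Δ = (1, -11/3), so the interior equations h_(i-1)·m_(i-1) + 2(h_(i-1)+h_i)·m_i + h_i·m_(i+1) = 6(Δ_i − Δ_(i-1)) read
  2·m_0 + 10·m_1 + 3·m_2 = 6(Δ_1 - Δ_0) = -28
Natural end conditions: m_0 = m_2 = 0.
Solving the tridiagonal system: m_0 = 0, m_1 = -14/5, m_2 = 0.
On [0, 2], g(x) = 5 + 29/15·x + 0·x² - 7/30·x³.
With x = 1/2: g(1/2) = 95/16.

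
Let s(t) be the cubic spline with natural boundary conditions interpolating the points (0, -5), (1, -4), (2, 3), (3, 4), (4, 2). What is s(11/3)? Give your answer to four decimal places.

2.7460

Let σ_i = s''(x_i). Step sizes h_i = 1, 1, 1, 1; slopes of the chords Δ_i = (y_(i+1) - y_i)/h_i = 1, 7, 1, -2.
  1·σ_0 + 4·σ_1 + 1·σ_2 = 6(Δ_1 - Δ_0) = 36
  1·σ_1 + 4·σ_2 + 1·σ_3 = 6(Δ_2 - Δ_1) = -36
  1·σ_2 + 4·σ_3 + 1·σ_4 = 6(Δ_3 - Δ_2) = -18
Natural end conditions: σ_0 = σ_4 = 0.
Solving: σ_0 = 0, σ_1 = 333/28, σ_2 = -81/7, σ_3 = -45/28, σ_4 = 0.
On [3, 4], s(t) = 4 - 41/28·(t - 3) - 45/56·(t - 3)² + 15/56·(t - 3)³.
With (t - 3) = 2/3: s(11/3) = 173/63.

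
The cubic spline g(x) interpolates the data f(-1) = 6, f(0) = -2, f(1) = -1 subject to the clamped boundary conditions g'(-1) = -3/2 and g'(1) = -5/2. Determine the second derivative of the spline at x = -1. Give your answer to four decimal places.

With M_i denoting the second derivative at x_i, h_i = 1, 1, and Δ_i = (y_(i+1) − y_i)/h_i = -8, 1:
  1·M_0 + 4·M_1 + 1·M_2 = 6(Δ_1 - Δ_0) = 54
Clamped end conditions give two more equations: 2h_0·M_0 + h_0·M_1 = 6(Δ_0 - g'(-1)) = -39 and h_1·M_1 + 2h_1·M_2 = 6(g'(1) - Δ_1) = -21.
Solving the tridiagonal system: M_0 = -67/2, M_1 = 28, M_2 = -49/2.

-33.5000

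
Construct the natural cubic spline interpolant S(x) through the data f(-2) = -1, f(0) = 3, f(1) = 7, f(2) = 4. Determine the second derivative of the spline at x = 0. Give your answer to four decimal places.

With σ_i denoting the second derivative at x_i, h_i = 2, 1, 1, and Δ_i = (y_(i+1) − y_i)/h_i = 2, 4, -3:
  2·σ_0 + 6·σ_1 + 1·σ_2 = 6(Δ_1 - Δ_0) = 12
  1·σ_1 + 4·σ_2 + 1·σ_3 = 6(Δ_2 - Δ_1) = -42
Natural end conditions: σ_0 = σ_3 = 0.
Solving the tridiagonal system: σ_0 = 0, σ_1 = 90/23, σ_2 = -264/23, σ_3 = 0.

3.9130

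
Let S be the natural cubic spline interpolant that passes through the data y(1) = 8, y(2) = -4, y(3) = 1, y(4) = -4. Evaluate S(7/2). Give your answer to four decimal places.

-0.0750

Put M_i = S'' at the i-th knot. Here h = (1, 1, 1) and Δ = (-12, 5, -5), so the interior equations h_(i-1)·M_(i-1) + 2(h_(i-1)+h_i)·M_i + h_i·M_(i+1) = 6(Δ_i − Δ_(i-1)) read
  1·M_0 + 4·M_1 + 1·M_2 = 6(Δ_1 - Δ_0) = 102
  1·M_1 + 4·M_2 + 1·M_3 = 6(Δ_2 - Δ_1) = -60
Natural end conditions: M_0 = M_3 = 0.
Solving: M_0 = 0, M_1 = 156/5, M_2 = -114/5, M_3 = 0.
On [3, 4], S(x) = 1 + 13/5·(x - 3) - 57/5·(x - 3)² + 19/5·(x - 3)³.
With (x - 3) = 1/2: S(7/2) = -3/40.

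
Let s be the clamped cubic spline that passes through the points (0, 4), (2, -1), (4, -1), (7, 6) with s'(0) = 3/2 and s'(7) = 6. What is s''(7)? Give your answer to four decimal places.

Put M_i = s'' at the i-th knot. Here h = (2, 2, 3) and Δ = (-5/2, 0, 7/3), so the interior equations h_(i-1)·M_(i-1) + 2(h_(i-1)+h_i)·M_i + h_i·M_(i+1) = 6(Δ_i − Δ_(i-1)) read
  2·M_0 + 8·M_1 + 2·M_2 = 6(Δ_1 - Δ_0) = 15
  2·M_1 + 10·M_2 + 3·M_3 = 6(Δ_2 - Δ_1) = 14
Clamped end conditions give two more equations: 2h_0·M_0 + h_0·M_1 = 6(Δ_0 - s'(0)) = -24 and h_2·M_2 + 2h_2·M_3 = 6(s'(7) - Δ_2) = 22.
Solving the tridiagonal system: M_0 = -593/74, M_1 = 149/37, M_2 = -22/37, M_3 = 440/111.

3.9640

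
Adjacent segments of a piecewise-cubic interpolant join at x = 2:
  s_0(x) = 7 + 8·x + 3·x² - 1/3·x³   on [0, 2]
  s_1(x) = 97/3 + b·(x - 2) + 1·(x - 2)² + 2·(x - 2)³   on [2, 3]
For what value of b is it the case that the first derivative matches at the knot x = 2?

16

s_0'(x) = 8 + 6·x - 1·x², so s_0'(2) = 16. On the right, s_1'(2) = b, so b = 16.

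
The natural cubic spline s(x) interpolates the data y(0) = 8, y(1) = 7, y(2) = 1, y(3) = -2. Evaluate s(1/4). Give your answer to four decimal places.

Put M_i = s'' at the i-th knot. Here h = (1, 1, 1) and Δ = (-1, -6, -3), so the interior equations h_(i-1)·M_(i-1) + 2(h_(i-1)+h_i)·M_i + h_i·M_(i+1) = 6(Δ_i − Δ_(i-1)) read
  1·M_0 + 4·M_1 + 1·M_2 = 6(Δ_1 - Δ_0) = -30
  1·M_1 + 4·M_2 + 1·M_3 = 6(Δ_2 - Δ_1) = 18
Natural end conditions: M_0 = M_3 = 0.
Solving: M_0 = 0, M_1 = -46/5, M_2 = 34/5, M_3 = 0.
On [0, 1], s(x) = 8 + 8/15·x + 0·x² - 23/15·x³.
With x = 1/4: s(1/4) = 519/64.

8.1094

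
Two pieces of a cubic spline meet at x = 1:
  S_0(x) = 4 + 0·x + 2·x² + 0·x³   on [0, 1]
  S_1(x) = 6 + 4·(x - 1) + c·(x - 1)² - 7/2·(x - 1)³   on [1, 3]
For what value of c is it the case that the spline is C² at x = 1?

S_0''(x) = 4 + 0·x, so S_0''(1) = 4. On the right, S_1''(1) = 2c, so c = 2.

2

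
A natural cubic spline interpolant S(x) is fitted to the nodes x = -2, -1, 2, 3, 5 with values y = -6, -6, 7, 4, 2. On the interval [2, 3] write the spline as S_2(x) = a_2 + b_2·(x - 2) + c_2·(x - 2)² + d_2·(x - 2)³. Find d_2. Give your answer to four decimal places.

1.9493

Put M_i = S'' at the i-th knot. Here h = (1, 3, 1, 2) and Δ = (0, 13/3, -3, -1), so the interior equations h_(i-1)·M_(i-1) + 2(h_(i-1)+h_i)·M_i + h_i·M_(i+1) = 6(Δ_i − Δ_(i-1)) read
  1·M_0 + 8·M_1 + 3·M_2 = 6(Δ_1 - Δ_0) = 26
  3·M_1 + 8·M_2 + 1·M_3 = 6(Δ_2 - Δ_1) = -44
  1·M_2 + 6·M_3 + 2·M_4 = 6(Δ_3 - Δ_2) = 12
Natural end conditions: M_0 = M_4 = 0.
Hence M_0 = 0, M_1 = 1025/161, M_2 = -1338/161, M_3 = 545/161, M_4 = 0.
On [2, 3], with S_2(x) = a_2 + b_2·(x - 2) + c_2·(x - 2)² + d_2·(x - 2)³: c_2 = M_2/2 = -669/161, d_2 = (M_3 - M_2)/(6h_2) = 269/138, b_2 = Δ_2 - h_2(2M_2 + M_3)/6 = -767/966.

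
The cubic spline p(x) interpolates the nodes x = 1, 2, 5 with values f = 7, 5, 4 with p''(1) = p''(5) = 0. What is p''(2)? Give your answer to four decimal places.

Put m_i = p'' at the i-th knot. Here h = (1, 3) and Δ = (-2, -1/3), so the interior equations h_(i-1)·m_(i-1) + 2(h_(i-1)+h_i)·m_i + h_i·m_(i+1) = 6(Δ_i − Δ_(i-1)) read
  1·m_0 + 8·m_1 + 3·m_2 = 6(Δ_1 - Δ_0) = 10
Natural end conditions: m_0 = m_2 = 0.
Forward elimination and back-substitution give m_0 = 0, m_1 = 5/4, m_2 = 0.

1.2500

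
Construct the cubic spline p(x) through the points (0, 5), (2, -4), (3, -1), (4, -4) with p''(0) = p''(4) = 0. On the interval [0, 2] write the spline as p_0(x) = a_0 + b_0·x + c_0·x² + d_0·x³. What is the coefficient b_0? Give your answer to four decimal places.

-7.6304

Let M_i = p''(x_i). Step sizes h_i = 2, 1, 1; slopes of the chords Δ_i = (y_(i+1) - y_i)/h_i = -9/2, 3, -3.
  2·M_0 + 6·M_1 + 1·M_2 = 6(Δ_1 - Δ_0) = 45
  1·M_1 + 4·M_2 + 1·M_3 = 6(Δ_2 - Δ_1) = -36
Natural end conditions: M_0 = M_3 = 0.
Solving the tridiagonal system: M_0 = 0, M_1 = 216/23, M_2 = -261/23, M_3 = 0.
On [0, 2], with p_0(x) = a_0 + b_0·x + c_0·x² + d_0·x³: c_0 = M_0/2 = 0, d_0 = (M_1 - M_0)/(6h_0) = 18/23, b_0 = Δ_0 - h_0(2M_0 + M_1)/6 = -351/46.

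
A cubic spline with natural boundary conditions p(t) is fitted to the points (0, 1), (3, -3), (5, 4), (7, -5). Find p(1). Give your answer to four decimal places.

-2.2515

Let σ_i = p''(x_i). Step sizes h_i = 3, 2, 2; slopes of the chords Δ_i = (y_(i+1) - y_i)/h_i = -4/3, 7/2, -9/2.
  3·σ_0 + 10·σ_1 + 2·σ_2 = 6(Δ_1 - Δ_0) = 29
  2·σ_1 + 8·σ_2 + 2·σ_3 = 6(Δ_2 - Δ_1) = -48
Natural end conditions: σ_0 = σ_3 = 0.
Solving the tridiagonal system: σ_0 = 0, σ_1 = 82/19, σ_2 = -269/38, σ_3 = 0.
On [0, 3], p(t) = 1 - 199/57·t + 0·t² + 41/171·t³.
With t = 1: p(1) = -385/171.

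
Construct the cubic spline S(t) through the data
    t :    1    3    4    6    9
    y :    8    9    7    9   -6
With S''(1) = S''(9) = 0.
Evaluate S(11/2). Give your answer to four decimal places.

With σ_i denoting the second derivative at x_i, h_i = 2, 1, 2, 3, and Δ_i = (y_(i+1) − y_i)/h_i = 1/2, -2, 1, -5:
  2·σ_0 + 6·σ_1 + 1·σ_2 = 6(Δ_1 - Δ_0) = -15
  1·σ_1 + 6·σ_2 + 2·σ_3 = 6(Δ_2 - Δ_1) = 18
  2·σ_2 + 10·σ_3 + 3·σ_4 = 6(Δ_3 - Δ_2) = -36
Natural end conditions: σ_0 = σ_4 = 0.
Forward elimination and back-substitution give σ_0 = 0, σ_1 = -546/163, σ_2 = 831/163, σ_3 = -753/163, σ_4 = 0.
On [4, 6], S(t) = 7 - 140/163·(t - 4) + 831/326·(t - 4)² - 132/163·(t - 4)³.
With (t - 4) = 3/2: S(11/2) = 11363/1304.

8.7140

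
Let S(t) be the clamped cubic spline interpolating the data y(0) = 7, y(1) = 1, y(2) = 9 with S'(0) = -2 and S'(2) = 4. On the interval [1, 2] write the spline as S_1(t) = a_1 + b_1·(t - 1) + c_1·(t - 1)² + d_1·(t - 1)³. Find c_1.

Write m_i for S''(x_i). With h_i = 1, 1 and divided differences Δ_i = -6, 8, the continuity of S' gives the tridiagonal system
  1·m_0 + 4·m_1 + 1·m_2 = 6(Δ_1 - Δ_0) = 84
Clamped end conditions give two more equations: 2h_0·m_0 + h_0·m_1 = 6(Δ_0 - S'(0)) = -24 and h_1·m_1 + 2h_1·m_2 = 6(S'(2) - Δ_1) = -24.
Hence m_0 = -30, m_1 = 36, m_2 = -30.
On [1, 2], with S_1(t) = a_1 + b_1·(t - 1) + c_1·(t - 1)² + d_1·(t - 1)³: c_1 = m_1/2 = 18, d_1 = (m_2 - m_1)/(6h_1) = -11, b_1 = Δ_1 - h_1(2m_1 + m_2)/6 = 1.

18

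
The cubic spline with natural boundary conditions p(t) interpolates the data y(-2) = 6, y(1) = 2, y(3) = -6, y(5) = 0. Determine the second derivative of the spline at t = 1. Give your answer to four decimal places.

Put M_i = p'' at the i-th knot. Here h = (3, 2, 2) and Δ = (-4/3, -4, 3), so the interior equations h_(i-1)·M_(i-1) + 2(h_(i-1)+h_i)·M_i + h_i·M_(i+1) = 6(Δ_i − Δ_(i-1)) read
  3·M_0 + 10·M_1 + 2·M_2 = 6(Δ_1 - Δ_0) = -16
  2·M_1 + 8·M_2 + 2·M_3 = 6(Δ_2 - Δ_1) = 42
Natural end conditions: M_0 = M_3 = 0.
Hence M_0 = 0, M_1 = -53/19, M_2 = 113/19, M_3 = 0.

-2.7895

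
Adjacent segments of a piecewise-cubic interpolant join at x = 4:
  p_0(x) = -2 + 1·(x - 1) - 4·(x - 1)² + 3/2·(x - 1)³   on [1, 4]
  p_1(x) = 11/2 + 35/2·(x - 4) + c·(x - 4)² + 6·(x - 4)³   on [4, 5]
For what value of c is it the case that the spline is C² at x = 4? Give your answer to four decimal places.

9.5000

p_0''(x) = -8 + 9·(x - 1), so p_0''(4) = 19. On the right, p_1''(4) = 2c, so c = 19/2.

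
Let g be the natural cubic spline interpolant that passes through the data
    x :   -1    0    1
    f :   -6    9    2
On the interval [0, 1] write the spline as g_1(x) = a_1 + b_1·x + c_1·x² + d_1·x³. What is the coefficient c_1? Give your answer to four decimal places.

-16.5000

Let m_i = g''(x_i). Step sizes h_i = 1, 1; slopes of the chords Δ_i = (y_(i+1) - y_i)/h_i = 15, -7.
  1·m_0 + 4·m_1 + 1·m_2 = 6(Δ_1 - Δ_0) = -132
Natural end conditions: m_0 = m_2 = 0.
Solving the tridiagonal system: m_0 = 0, m_1 = -33, m_2 = 0.
On [0, 1], with g_1(x) = a_1 + b_1·x + c_1·x² + d_1·x³: c_1 = m_1/2 = -33/2, d_1 = (m_2 - m_1)/(6h_1) = 11/2, b_1 = Δ_1 - h_1(2m_1 + m_2)/6 = 4.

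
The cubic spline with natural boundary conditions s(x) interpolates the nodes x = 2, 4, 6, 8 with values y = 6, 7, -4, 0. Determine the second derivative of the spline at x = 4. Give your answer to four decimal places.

-6.3000

Let M_i = s''(x_i). Step sizes h_i = 2, 2, 2; slopes of the chords Δ_i = (y_(i+1) - y_i)/h_i = 1/2, -11/2, 2.
  2·M_0 + 8·M_1 + 2·M_2 = 6(Δ_1 - Δ_0) = -36
  2·M_1 + 8·M_2 + 2·M_3 = 6(Δ_2 - Δ_1) = 45
Natural end conditions: M_0 = M_3 = 0.
Solving: M_0 = 0, M_1 = -63/10, M_2 = 36/5, M_3 = 0.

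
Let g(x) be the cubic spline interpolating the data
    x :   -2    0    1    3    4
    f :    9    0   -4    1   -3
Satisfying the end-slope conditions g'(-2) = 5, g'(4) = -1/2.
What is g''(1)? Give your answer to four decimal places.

Put M_i = g'' at the i-th knot. Here h = (2, 1, 2, 1) and Δ = (-9/2, -4, 5/2, -4), so the interior equations h_(i-1)·M_(i-1) + 2(h_(i-1)+h_i)·M_i + h_i·M_(i+1) = 6(Δ_i − Δ_(i-1)) read
  2·M_0 + 6·M_1 + 1·M_2 = 6(Δ_1 - Δ_0) = 3
  1·M_1 + 6·M_2 + 2·M_3 = 6(Δ_2 - Δ_1) = 39
  2·M_2 + 6·M_3 + 1·M_4 = 6(Δ_3 - Δ_2) = -39
Clamped end conditions give two more equations: 2h_0·M_0 + h_0·M_1 = 6(Δ_0 - g'(-2)) = -57 and h_3·M_3 + 2h_3·M_4 = 6(g'(4) - Δ_3) = 21.
Hence M_0 = -6101/372, M_1 = 400/93, M_2 = 1859/186, M_3 = -1175/93, M_4 = 1564/93.

9.9946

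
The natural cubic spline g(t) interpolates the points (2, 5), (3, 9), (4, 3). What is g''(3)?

-15

Put M_i = g'' at the i-th knot. Here h = (1, 1) and Δ = (4, -6), so the interior equations h_(i-1)·M_(i-1) + 2(h_(i-1)+h_i)·M_i + h_i·M_(i+1) = 6(Δ_i − Δ_(i-1)) read
  1·M_0 + 4·M_1 + 1·M_2 = 6(Δ_1 - Δ_0) = -60
Natural end conditions: M_0 = M_2 = 0.
Solving the tridiagonal system: M_0 = 0, M_1 = -15, M_2 = 0.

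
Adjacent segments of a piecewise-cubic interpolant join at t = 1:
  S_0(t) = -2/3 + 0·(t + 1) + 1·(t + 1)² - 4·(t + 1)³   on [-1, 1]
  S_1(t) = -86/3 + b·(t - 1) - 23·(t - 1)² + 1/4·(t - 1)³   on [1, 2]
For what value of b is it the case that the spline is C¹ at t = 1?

S_0'(t) = 0 + 2·(t + 1) - 12·(t + 1)², so S_0'(1) = -44. On the right, S_1'(1) = b, so b = -44.

-44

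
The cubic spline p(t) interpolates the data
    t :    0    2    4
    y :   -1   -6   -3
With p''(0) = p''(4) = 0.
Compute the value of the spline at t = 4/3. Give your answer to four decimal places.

-5.0741

Let M_i = p''(x_i). Step sizes h_i = 2, 2; slopes of the chords Δ_i = (y_(i+1) - y_i)/h_i = -5/2, 3/2.
  2·M_0 + 8·M_1 + 2·M_2 = 6(Δ_1 - Δ_0) = 24
Natural end conditions: M_0 = M_2 = 0.
Hence M_0 = 0, M_1 = 3, M_2 = 0.
On [0, 2], p(t) = -1 - 7/2·t + 0·t² + 1/4·t³.
With t = 4/3: p(4/3) = -137/27.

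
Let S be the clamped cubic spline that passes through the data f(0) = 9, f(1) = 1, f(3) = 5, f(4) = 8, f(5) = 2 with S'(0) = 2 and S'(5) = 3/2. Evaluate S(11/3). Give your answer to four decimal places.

With m_i denoting the second derivative at x_i, h_i = 1, 2, 1, 1, and Δ_i = (y_(i+1) − y_i)/h_i = -8, 2, 3, -6:
  1·m_0 + 6·m_1 + 2·m_2 = 6(Δ_1 - Δ_0) = 60
  2·m_1 + 6·m_2 + 1·m_3 = 6(Δ_2 - Δ_1) = 6
  1·m_2 + 4·m_3 + 1·m_4 = 6(Δ_3 - Δ_2) = -54
Clamped end conditions give two more equations: 2h_0·m_0 + h_0·m_1 = 6(Δ_0 - S'(0)) = -60 and h_3·m_3 + 2h_3·m_4 = 6(S'(5) - Δ_3) = 45.
Hence m_0 = -2455/64, m_1 = 535/32, m_2 = -125/128, m_3 = -1381/64, m_4 = 4261/128.
On [3, 4], S(x) = 5 + 443/64·(x - 3) - 125/256·(x - 3)² - 879/256·(x - 3)³.
With (x - 3) = 2/3: S(11/3) = 1609/192.

8.3802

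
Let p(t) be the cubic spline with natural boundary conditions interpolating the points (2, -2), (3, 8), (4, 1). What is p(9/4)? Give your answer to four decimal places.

Write m_i for p''(x_i). With h_i = 1, 1 and divided differences Δ_i = 10, -7, the continuity of p' gives the tridiagonal system
  1·m_0 + 4·m_1 + 1·m_2 = 6(Δ_1 - Δ_0) = -102
Natural end conditions: m_0 = m_2 = 0.
Forward elimination and back-substitution give m_0 = 0, m_1 = -51/2, m_2 = 0.
On [2, 3], p(t) = -2 + 57/4·(t - 2) + 0·(t - 2)² - 17/4·(t - 2)³.
With (t - 2) = 1/4: p(9/4) = 383/256.

1.4961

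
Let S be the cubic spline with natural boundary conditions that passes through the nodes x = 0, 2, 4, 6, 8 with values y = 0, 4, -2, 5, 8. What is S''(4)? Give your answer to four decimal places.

Put M_i = S'' at the i-th knot. Here h = (2, 2, 2, 2) and Δ = (2, -3, 7/2, 3/2), so the interior equations h_(i-1)·M_(i-1) + 2(h_(i-1)+h_i)·M_i + h_i·M_(i+1) = 6(Δ_i − Δ_(i-1)) read
  2·M_0 + 8·M_1 + 2·M_2 = 6(Δ_1 - Δ_0) = -30
  2·M_1 + 8·M_2 + 2·M_3 = 6(Δ_2 - Δ_1) = 39
  2·M_2 + 8·M_3 + 2·M_4 = 6(Δ_3 - Δ_2) = -12
Natural end conditions: M_0 = M_4 = 0.
Hence M_0 = 0, M_1 = -309/56, M_2 = 99/14, M_3 = -183/56, M_4 = 0.

7.0714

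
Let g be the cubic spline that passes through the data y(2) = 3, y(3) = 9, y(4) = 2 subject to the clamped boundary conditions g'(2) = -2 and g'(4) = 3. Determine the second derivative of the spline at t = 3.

-44

Let m_i = g''(x_i). Step sizes h_i = 1, 1; slopes of the chords Δ_i = (y_(i+1) - y_i)/h_i = 6, -7.
  1·m_0 + 4·m_1 + 1·m_2 = 6(Δ_1 - Δ_0) = -78
Clamped end conditions give two more equations: 2h_0·m_0 + h_0·m_1 = 6(Δ_0 - g'(2)) = 48 and h_1·m_1 + 2h_1·m_2 = 6(g'(4) - Δ_1) = 60.
Forward elimination and back-substitution give m_0 = 46, m_1 = -44, m_2 = 52.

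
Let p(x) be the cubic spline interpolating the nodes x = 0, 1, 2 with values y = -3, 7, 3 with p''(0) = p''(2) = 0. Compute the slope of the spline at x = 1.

Let σ_i = p''(x_i). Step sizes h_i = 1, 1; slopes of the chords Δ_i = (y_(i+1) - y_i)/h_i = 10, -4.
  1·σ_0 + 4·σ_1 + 1·σ_2 = 6(Δ_1 - Δ_0) = -84
Natural end conditions: σ_0 = σ_2 = 0.
Solving the tridiagonal system: σ_0 = 0, σ_1 = -21, σ_2 = 0.
On [1, 2], p'(x) = b_1 + 2c_1·(x - 1) + 3d_1·(x - 1)² with b_1 = Δ_1 - h_1(2σ_1 + σ_2)/6 = 3, c_1 = σ_1/2 = -21/2, d_1 = (σ_2 - σ_1)/(6h_1) = 7/2. So p'(1) = 3.

3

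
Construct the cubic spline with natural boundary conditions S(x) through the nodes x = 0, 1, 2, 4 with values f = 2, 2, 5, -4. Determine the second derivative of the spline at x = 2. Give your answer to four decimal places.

-8.6087

Put M_i = S'' at the i-th knot. Here h = (1, 1, 2) and Δ = (0, 3, -9/2), so the interior equations h_(i-1)·M_(i-1) + 2(h_(i-1)+h_i)·M_i + h_i·M_(i+1) = 6(Δ_i − Δ_(i-1)) read
  1·M_0 + 4·M_1 + 1·M_2 = 6(Δ_1 - Δ_0) = 18
  1·M_1 + 6·M_2 + 2·M_3 = 6(Δ_2 - Δ_1) = -45
Natural end conditions: M_0 = M_3 = 0.
Solving the tridiagonal system: M_0 = 0, M_1 = 153/23, M_2 = -198/23, M_3 = 0.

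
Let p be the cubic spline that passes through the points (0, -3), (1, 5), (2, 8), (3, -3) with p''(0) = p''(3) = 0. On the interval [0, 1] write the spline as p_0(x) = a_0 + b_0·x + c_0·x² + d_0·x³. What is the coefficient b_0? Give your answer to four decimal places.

8.4000

Put M_i = p'' at the i-th knot. Here h = (1, 1, 1) and Δ = (8, 3, -11), so the interior equations h_(i-1)·M_(i-1) + 2(h_(i-1)+h_i)·M_i + h_i·M_(i+1) = 6(Δ_i − Δ_(i-1)) read
  1·M_0 + 4·M_1 + 1·M_2 = 6(Δ_1 - Δ_0) = -30
  1·M_1 + 4·M_2 + 1·M_3 = 6(Δ_2 - Δ_1) = -84
Natural end conditions: M_0 = M_3 = 0.
Solving the tridiagonal system: M_0 = 0, M_1 = -12/5, M_2 = -102/5, M_3 = 0.
On [0, 1], with p_0(x) = a_0 + b_0·x + c_0·x² + d_0·x³: c_0 = M_0/2 = 0, d_0 = (M_1 - M_0)/(6h_0) = -2/5, b_0 = Δ_0 - h_0(2M_0 + M_1)/6 = 42/5.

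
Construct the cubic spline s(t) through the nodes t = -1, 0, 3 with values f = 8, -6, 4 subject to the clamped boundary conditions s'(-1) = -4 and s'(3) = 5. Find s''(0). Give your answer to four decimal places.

21.5000

Write M_i for s''(x_i). With h_i = 1, 3 and divided differences Δ_i = -14, 10/3, the continuity of s' gives the tridiagonal system
  1·M_0 + 8·M_1 + 3·M_2 = 6(Δ_1 - Δ_0) = 104
Clamped end conditions give two more equations: 2h_0·M_0 + h_0·M_1 = 6(Δ_0 - s'(-1)) = -60 and h_1·M_1 + 2h_1·M_2 = 6(s'(3) - Δ_1) = 10.
Solving: M_0 = -163/4, M_1 = 43/2, M_2 = -109/12.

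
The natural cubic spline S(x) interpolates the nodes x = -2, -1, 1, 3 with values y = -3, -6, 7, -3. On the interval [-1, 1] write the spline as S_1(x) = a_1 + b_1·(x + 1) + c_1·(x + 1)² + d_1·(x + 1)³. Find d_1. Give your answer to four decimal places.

-2.1250

Put m_i = S'' at the i-th knot. Here h = (1, 2, 2) and Δ = (-3, 13/2, -5), so the interior equations h_(i-1)·m_(i-1) + 2(h_(i-1)+h_i)·m_i + h_i·m_(i+1) = 6(Δ_i − Δ_(i-1)) read
  1·m_0 + 6·m_1 + 2·m_2 = 6(Δ_1 - Δ_0) = 57
  2·m_1 + 8·m_2 + 2·m_3 = 6(Δ_2 - Δ_1) = -69
Natural end conditions: m_0 = m_3 = 0.
Forward elimination and back-substitution give m_0 = 0, m_1 = 27/2, m_2 = -12, m_3 = 0.
On [-1, 1], with S_1(x) = a_1 + b_1·(x + 1) + c_1·(x + 1)² + d_1·(x + 1)³: c_1 = m_1/2 = 27/4, d_1 = (m_2 - m_1)/(6h_1) = -17/8, b_1 = Δ_1 - h_1(2m_1 + m_2)/6 = 3/2.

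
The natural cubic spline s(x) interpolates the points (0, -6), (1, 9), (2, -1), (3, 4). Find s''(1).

Let M_i = s''(x_i). Step sizes h_i = 1, 1, 1; slopes of the chords Δ_i = (y_(i+1) - y_i)/h_i = 15, -10, 5.
  1·M_0 + 4·M_1 + 1·M_2 = 6(Δ_1 - Δ_0) = -150
  1·M_1 + 4·M_2 + 1·M_3 = 6(Δ_2 - Δ_1) = 90
Natural end conditions: M_0 = M_3 = 0.
Hence M_0 = 0, M_1 = -46, M_2 = 34, M_3 = 0.

-46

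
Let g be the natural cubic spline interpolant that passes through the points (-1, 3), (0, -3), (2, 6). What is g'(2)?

Write M_i for g''(x_i). With h_i = 1, 2 and divided differences Δ_i = -6, 9/2, the continuity of g' gives the tridiagonal system
  1·M_0 + 6·M_1 + 2·M_2 = 6(Δ_1 - Δ_0) = 63
Natural end conditions: M_0 = M_2 = 0.
Hence M_0 = 0, M_1 = 21/2, M_2 = 0.
On [0, 2], g'(t) = b_1 + 2c_1·t + 3d_1·t² with b_1 = Δ_1 - h_1(2M_1 + M_2)/6 = -5/2, c_1 = M_1/2 = 21/4, d_1 = (M_2 - M_1)/(6h_1) = -7/8. So g'(2) = 8.

8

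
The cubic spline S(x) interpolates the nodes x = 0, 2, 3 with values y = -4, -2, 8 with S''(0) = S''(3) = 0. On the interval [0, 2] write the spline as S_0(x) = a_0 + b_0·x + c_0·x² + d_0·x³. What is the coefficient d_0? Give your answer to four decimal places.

0.7500

Put m_i = S'' at the i-th knot. Here h = (2, 1) and Δ = (1, 10), so the interior equations h_(i-1)·m_(i-1) + 2(h_(i-1)+h_i)·m_i + h_i·m_(i+1) = 6(Δ_i − Δ_(i-1)) read
  2·m_0 + 6·m_1 + 1·m_2 = 6(Δ_1 - Δ_0) = 54
Natural end conditions: m_0 = m_2 = 0.
Forward elimination and back-substitution give m_0 = 0, m_1 = 9, m_2 = 0.
On [0, 2], with S_0(x) = a_0 + b_0·x + c_0·x² + d_0·x³: c_0 = m_0/2 = 0, d_0 = (m_1 - m_0)/(6h_0) = 3/4, b_0 = Δ_0 - h_0(2m_0 + m_1)/6 = -2.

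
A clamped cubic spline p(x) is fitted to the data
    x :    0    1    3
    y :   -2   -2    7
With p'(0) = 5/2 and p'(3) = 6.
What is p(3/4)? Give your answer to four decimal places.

Write M_i for p''(x_i). With h_i = 1, 2 and divided differences Δ_i = 0, 9/2, the continuity of p' gives the tridiagonal system
  1·M_0 + 6·M_1 + 2·M_2 = 6(Δ_1 - Δ_0) = 27
Clamped end conditions give two more equations: 2h_0·M_0 + h_0·M_1 = 6(Δ_0 - p'(0)) = -15 and h_1·M_1 + 2h_1·M_2 = 6(p'(3) - Δ_1) = 9.
Forward elimination and back-substitution give M_0 = -65/6, M_1 = 20/3, M_2 = -13/12.
On [0, 1], p(x) = -2 + 5/2·x - 65/12·x² + 35/12·x³.
With x = 3/4: p(3/4) = -497/256.

-1.9414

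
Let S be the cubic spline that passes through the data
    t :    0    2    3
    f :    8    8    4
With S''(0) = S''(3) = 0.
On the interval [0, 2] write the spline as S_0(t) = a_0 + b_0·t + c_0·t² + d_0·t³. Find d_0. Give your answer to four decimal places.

Write σ_i for S''(x_i). With h_i = 2, 1 and divided differences Δ_i = 0, -4, the continuity of S' gives the tridiagonal system
  2·σ_0 + 6·σ_1 + 1·σ_2 = 6(Δ_1 - Δ_0) = -24
Natural end conditions: σ_0 = σ_2 = 0.
Solving: σ_0 = 0, σ_1 = -4, σ_2 = 0.
On [0, 2], with S_0(t) = a_0 + b_0·t + c_0·t² + d_0·t³: c_0 = σ_0/2 = 0, d_0 = (σ_1 - σ_0)/(6h_0) = -1/3, b_0 = Δ_0 - h_0(2σ_0 + σ_1)/6 = 4/3.

-0.3333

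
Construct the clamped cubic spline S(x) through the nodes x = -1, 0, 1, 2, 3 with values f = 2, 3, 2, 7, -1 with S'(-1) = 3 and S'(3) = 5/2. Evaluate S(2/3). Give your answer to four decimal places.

1.4597

Let M_i = S''(x_i). Step sizes h_i = 1, 1, 1, 1; slopes of the chords Δ_i = (y_(i+1) - y_i)/h_i = 1, -1, 5, -8.
  1·M_0 + 4·M_1 + 1·M_2 = 6(Δ_1 - Δ_0) = -12
  1·M_1 + 4·M_2 + 1·M_3 = 6(Δ_2 - Δ_1) = 36
  1·M_2 + 4·M_3 + 1·M_4 = 6(Δ_3 - Δ_2) = -78
Clamped end conditions give two more equations: 2h_0·M_0 + h_0·M_1 = 6(Δ_0 - S'(-1)) = -12 and h_3·M_3 + 2h_3·M_4 = 6(S'(3) - Δ_3) = 63.
Solving: M_0 = -127/56, M_1 = -209/28, M_2 = 161/8, M_3 = -1037/28, M_4 = 2801/56.
On [0, 1], S(x) = 3 - 209/112·x - 209/56·x² + 515/112·x³.
With x = 2/3: S(2/3) = 2207/1512.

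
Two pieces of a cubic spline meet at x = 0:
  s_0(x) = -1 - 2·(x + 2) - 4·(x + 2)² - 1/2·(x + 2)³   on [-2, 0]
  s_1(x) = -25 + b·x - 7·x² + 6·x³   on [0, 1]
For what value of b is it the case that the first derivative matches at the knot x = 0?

s_0'(x) = -2 - 8·(x + 2) - 3/2·(x + 2)², so s_0'(0) = -24. On the right, s_1'(0) = b, so b = -24.

-24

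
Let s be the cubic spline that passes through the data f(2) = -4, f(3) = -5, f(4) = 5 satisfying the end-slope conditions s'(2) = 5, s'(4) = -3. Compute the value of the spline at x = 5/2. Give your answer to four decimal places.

-4.6563

With M_i denoting the second derivative at x_i, h_i = 1, 1, and Δ_i = (y_(i+1) − y_i)/h_i = -1, 10:
  1·M_0 + 4·M_1 + 1·M_2 = 6(Δ_1 - Δ_0) = 66
Clamped end conditions give two more equations: 2h_0·M_0 + h_0·M_1 = 6(Δ_0 - s'(2)) = -36 and h_1·M_1 + 2h_1·M_2 = 6(s'(4) - Δ_1) = -78.
Solving the tridiagonal system: M_0 = -77/2, M_1 = 41, M_2 = -119/2.
On [2, 3], s(x) = -4 + 5·(x - 2) - 77/4·(x - 2)² + 53/4·(x - 2)³.
With (x - 2) = 1/2: s(5/2) = -149/32.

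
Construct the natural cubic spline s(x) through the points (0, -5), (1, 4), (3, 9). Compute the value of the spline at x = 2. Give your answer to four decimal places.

8.1250

Let M_i = s''(x_i). Step sizes h_i = 1, 2; slopes of the chords Δ_i = (y_(i+1) - y_i)/h_i = 9, 5/2.
  1·M_0 + 6·M_1 + 2·M_2 = 6(Δ_1 - Δ_0) = -39
Natural end conditions: M_0 = M_2 = 0.
Solving the tridiagonal system: M_0 = 0, M_1 = -13/2, M_2 = 0.
On [1, 3], s(x) = 4 + 41/6·(x - 1) - 13/4·(x - 1)² + 13/24·(x - 1)³.
With (x - 1) = 1: s(2) = 65/8.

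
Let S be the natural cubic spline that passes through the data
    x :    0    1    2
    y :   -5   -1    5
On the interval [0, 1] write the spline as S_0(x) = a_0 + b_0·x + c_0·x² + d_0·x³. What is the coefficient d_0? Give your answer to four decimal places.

Put M_i = S'' at the i-th knot. Here h = (1, 1) and Δ = (4, 6), so the interior equations h_(i-1)·M_(i-1) + 2(h_(i-1)+h_i)·M_i + h_i·M_(i+1) = 6(Δ_i − Δ_(i-1)) read
  1·M_0 + 4·M_1 + 1·M_2 = 6(Δ_1 - Δ_0) = 12
Natural end conditions: M_0 = M_2 = 0.
Forward elimination and back-substitution give M_0 = 0, M_1 = 3, M_2 = 0.
On [0, 1], with S_0(x) = a_0 + b_0·x + c_0·x² + d_0·x³: c_0 = M_0/2 = 0, d_0 = (M_1 - M_0)/(6h_0) = 1/2, b_0 = Δ_0 - h_0(2M_0 + M_1)/6 = 7/2.

0.5000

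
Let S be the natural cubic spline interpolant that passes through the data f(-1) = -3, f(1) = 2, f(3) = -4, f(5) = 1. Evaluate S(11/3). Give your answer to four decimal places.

Let M_i = S''(x_i). Step sizes h_i = 2, 2, 2; slopes of the chords Δ_i = (y_(i+1) - y_i)/h_i = 5/2, -3, 5/2.
  2·M_0 + 8·M_1 + 2·M_2 = 6(Δ_1 - Δ_0) = -33
  2·M_1 + 8·M_2 + 2·M_3 = 6(Δ_2 - Δ_1) = 33
Natural end conditions: M_0 = M_3 = 0.
Forward elimination and back-substitution give M_0 = 0, M_1 = -11/2, M_2 = 11/2, M_3 = 0.
On [3, 5], S(x) = -4 - 7/6·(x - 3) + 11/4·(x - 3)² - 11/24·(x - 3)³.
With (x - 3) = 2/3: S(11/3) = -299/81.

-3.6914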